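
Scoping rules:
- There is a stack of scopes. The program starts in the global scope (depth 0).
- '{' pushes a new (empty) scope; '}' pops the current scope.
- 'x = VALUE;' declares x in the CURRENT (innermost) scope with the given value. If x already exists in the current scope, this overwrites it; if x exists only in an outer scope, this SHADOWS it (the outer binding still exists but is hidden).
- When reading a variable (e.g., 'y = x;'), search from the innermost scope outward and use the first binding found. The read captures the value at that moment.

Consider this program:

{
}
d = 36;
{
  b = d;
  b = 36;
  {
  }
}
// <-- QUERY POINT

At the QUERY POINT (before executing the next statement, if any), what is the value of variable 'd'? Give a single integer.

Step 1: enter scope (depth=1)
Step 2: exit scope (depth=0)
Step 3: declare d=36 at depth 0
Step 4: enter scope (depth=1)
Step 5: declare b=(read d)=36 at depth 1
Step 6: declare b=36 at depth 1
Step 7: enter scope (depth=2)
Step 8: exit scope (depth=1)
Step 9: exit scope (depth=0)
Visible at query point: d=36

Answer: 36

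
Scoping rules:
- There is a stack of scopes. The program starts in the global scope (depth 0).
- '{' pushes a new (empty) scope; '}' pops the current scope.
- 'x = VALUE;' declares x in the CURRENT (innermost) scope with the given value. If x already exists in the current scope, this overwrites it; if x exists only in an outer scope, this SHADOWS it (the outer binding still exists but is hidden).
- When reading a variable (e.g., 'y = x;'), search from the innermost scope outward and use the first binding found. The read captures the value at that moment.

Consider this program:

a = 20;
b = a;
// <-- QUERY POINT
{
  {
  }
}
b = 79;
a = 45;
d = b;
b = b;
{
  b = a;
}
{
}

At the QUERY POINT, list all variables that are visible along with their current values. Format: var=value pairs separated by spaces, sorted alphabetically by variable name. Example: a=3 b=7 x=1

Step 1: declare a=20 at depth 0
Step 2: declare b=(read a)=20 at depth 0
Visible at query point: a=20 b=20

Answer: a=20 b=20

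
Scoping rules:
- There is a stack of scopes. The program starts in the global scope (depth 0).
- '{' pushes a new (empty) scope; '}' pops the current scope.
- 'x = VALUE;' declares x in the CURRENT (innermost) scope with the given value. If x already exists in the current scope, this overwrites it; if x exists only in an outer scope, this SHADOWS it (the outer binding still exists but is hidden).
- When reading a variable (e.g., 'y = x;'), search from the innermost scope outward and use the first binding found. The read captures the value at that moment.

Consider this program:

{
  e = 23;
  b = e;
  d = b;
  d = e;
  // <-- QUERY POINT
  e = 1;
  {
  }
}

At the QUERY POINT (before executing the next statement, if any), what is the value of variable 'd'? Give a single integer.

Step 1: enter scope (depth=1)
Step 2: declare e=23 at depth 1
Step 3: declare b=(read e)=23 at depth 1
Step 4: declare d=(read b)=23 at depth 1
Step 5: declare d=(read e)=23 at depth 1
Visible at query point: b=23 d=23 e=23

Answer: 23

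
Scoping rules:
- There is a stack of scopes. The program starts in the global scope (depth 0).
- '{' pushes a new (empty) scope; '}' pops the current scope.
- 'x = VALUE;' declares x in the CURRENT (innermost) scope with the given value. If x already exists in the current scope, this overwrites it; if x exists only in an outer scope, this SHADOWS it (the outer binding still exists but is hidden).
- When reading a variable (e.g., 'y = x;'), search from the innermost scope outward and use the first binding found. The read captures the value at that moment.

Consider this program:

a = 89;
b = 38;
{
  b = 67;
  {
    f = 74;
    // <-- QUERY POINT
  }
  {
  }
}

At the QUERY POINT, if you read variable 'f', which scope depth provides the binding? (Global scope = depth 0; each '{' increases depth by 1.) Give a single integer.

Step 1: declare a=89 at depth 0
Step 2: declare b=38 at depth 0
Step 3: enter scope (depth=1)
Step 4: declare b=67 at depth 1
Step 5: enter scope (depth=2)
Step 6: declare f=74 at depth 2
Visible at query point: a=89 b=67 f=74

Answer: 2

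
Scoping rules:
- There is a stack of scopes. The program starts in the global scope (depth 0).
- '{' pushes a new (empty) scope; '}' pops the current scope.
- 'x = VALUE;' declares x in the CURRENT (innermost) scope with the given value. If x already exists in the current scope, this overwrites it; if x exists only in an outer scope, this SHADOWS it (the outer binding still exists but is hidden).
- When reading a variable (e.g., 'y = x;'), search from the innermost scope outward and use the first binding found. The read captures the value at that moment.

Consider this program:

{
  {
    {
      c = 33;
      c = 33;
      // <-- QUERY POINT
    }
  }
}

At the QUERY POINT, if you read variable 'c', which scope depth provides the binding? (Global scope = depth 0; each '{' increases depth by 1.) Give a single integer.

Answer: 3

Derivation:
Step 1: enter scope (depth=1)
Step 2: enter scope (depth=2)
Step 3: enter scope (depth=3)
Step 4: declare c=33 at depth 3
Step 5: declare c=33 at depth 3
Visible at query point: c=33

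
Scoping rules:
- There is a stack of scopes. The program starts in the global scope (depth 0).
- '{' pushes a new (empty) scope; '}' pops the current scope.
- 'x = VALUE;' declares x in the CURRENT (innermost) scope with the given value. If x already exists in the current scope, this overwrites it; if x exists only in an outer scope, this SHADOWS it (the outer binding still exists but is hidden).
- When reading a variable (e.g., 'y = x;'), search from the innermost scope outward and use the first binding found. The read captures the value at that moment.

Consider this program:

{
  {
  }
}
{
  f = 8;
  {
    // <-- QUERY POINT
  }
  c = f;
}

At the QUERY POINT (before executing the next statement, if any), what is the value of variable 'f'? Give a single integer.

Answer: 8

Derivation:
Step 1: enter scope (depth=1)
Step 2: enter scope (depth=2)
Step 3: exit scope (depth=1)
Step 4: exit scope (depth=0)
Step 5: enter scope (depth=1)
Step 6: declare f=8 at depth 1
Step 7: enter scope (depth=2)
Visible at query point: f=8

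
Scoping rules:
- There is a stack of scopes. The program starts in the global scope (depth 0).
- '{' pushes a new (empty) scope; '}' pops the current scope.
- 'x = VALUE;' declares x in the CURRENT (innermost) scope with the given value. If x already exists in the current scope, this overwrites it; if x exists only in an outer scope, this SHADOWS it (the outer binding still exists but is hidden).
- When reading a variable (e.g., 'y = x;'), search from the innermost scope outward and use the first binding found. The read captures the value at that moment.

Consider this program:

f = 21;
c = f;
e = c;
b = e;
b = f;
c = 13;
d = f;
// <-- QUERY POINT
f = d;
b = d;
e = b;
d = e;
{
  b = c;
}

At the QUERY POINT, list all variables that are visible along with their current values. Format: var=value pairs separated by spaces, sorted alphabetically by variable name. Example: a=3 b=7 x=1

Step 1: declare f=21 at depth 0
Step 2: declare c=(read f)=21 at depth 0
Step 3: declare e=(read c)=21 at depth 0
Step 4: declare b=(read e)=21 at depth 0
Step 5: declare b=(read f)=21 at depth 0
Step 6: declare c=13 at depth 0
Step 7: declare d=(read f)=21 at depth 0
Visible at query point: b=21 c=13 d=21 e=21 f=21

Answer: b=21 c=13 d=21 e=21 f=21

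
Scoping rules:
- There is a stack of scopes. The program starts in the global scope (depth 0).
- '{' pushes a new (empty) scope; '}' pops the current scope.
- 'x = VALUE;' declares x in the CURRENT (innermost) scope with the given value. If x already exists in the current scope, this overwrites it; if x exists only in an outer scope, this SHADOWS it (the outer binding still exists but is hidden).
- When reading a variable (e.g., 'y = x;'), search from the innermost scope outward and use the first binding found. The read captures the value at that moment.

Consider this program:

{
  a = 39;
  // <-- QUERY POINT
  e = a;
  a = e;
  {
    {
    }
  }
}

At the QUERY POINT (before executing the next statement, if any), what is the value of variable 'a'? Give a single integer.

Step 1: enter scope (depth=1)
Step 2: declare a=39 at depth 1
Visible at query point: a=39

Answer: 39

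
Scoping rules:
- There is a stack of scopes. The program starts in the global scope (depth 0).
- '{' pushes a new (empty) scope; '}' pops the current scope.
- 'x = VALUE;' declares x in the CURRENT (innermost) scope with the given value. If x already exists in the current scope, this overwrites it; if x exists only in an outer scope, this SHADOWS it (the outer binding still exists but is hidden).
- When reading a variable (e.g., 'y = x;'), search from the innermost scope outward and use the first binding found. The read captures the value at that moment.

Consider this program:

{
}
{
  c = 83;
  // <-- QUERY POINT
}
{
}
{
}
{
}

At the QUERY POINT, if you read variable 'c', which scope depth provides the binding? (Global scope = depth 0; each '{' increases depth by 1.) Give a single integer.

Step 1: enter scope (depth=1)
Step 2: exit scope (depth=0)
Step 3: enter scope (depth=1)
Step 4: declare c=83 at depth 1
Visible at query point: c=83

Answer: 1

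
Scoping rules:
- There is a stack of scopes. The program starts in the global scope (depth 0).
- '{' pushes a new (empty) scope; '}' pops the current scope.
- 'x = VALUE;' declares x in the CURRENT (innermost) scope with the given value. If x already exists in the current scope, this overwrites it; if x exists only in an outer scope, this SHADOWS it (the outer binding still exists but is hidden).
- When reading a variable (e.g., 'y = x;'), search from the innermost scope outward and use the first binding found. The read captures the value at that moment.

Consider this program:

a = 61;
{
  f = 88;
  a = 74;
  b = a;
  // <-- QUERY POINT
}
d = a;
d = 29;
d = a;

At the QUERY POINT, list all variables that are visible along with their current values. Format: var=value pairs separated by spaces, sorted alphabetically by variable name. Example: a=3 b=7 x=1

Answer: a=74 b=74 f=88

Derivation:
Step 1: declare a=61 at depth 0
Step 2: enter scope (depth=1)
Step 3: declare f=88 at depth 1
Step 4: declare a=74 at depth 1
Step 5: declare b=(read a)=74 at depth 1
Visible at query point: a=74 b=74 f=88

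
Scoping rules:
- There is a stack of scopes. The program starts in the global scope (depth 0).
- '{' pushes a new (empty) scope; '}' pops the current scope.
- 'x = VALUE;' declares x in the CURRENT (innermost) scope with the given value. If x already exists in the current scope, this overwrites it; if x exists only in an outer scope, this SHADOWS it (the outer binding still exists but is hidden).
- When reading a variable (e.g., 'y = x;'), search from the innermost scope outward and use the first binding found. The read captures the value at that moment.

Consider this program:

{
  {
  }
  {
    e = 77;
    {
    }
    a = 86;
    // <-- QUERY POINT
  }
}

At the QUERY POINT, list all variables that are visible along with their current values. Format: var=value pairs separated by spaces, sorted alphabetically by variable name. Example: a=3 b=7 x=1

Step 1: enter scope (depth=1)
Step 2: enter scope (depth=2)
Step 3: exit scope (depth=1)
Step 4: enter scope (depth=2)
Step 5: declare e=77 at depth 2
Step 6: enter scope (depth=3)
Step 7: exit scope (depth=2)
Step 8: declare a=86 at depth 2
Visible at query point: a=86 e=77

Answer: a=86 e=77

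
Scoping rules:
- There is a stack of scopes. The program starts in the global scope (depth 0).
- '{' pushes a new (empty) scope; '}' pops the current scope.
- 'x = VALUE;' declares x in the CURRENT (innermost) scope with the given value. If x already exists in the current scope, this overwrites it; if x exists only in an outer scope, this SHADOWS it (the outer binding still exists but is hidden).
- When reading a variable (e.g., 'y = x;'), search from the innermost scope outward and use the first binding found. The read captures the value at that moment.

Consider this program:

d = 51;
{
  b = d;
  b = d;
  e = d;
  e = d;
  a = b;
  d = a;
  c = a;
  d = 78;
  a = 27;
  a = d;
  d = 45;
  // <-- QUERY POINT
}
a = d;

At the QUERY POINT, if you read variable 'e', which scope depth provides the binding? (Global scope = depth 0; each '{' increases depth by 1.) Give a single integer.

Step 1: declare d=51 at depth 0
Step 2: enter scope (depth=1)
Step 3: declare b=(read d)=51 at depth 1
Step 4: declare b=(read d)=51 at depth 1
Step 5: declare e=(read d)=51 at depth 1
Step 6: declare e=(read d)=51 at depth 1
Step 7: declare a=(read b)=51 at depth 1
Step 8: declare d=(read a)=51 at depth 1
Step 9: declare c=(read a)=51 at depth 1
Step 10: declare d=78 at depth 1
Step 11: declare a=27 at depth 1
Step 12: declare a=(read d)=78 at depth 1
Step 13: declare d=45 at depth 1
Visible at query point: a=78 b=51 c=51 d=45 e=51

Answer: 1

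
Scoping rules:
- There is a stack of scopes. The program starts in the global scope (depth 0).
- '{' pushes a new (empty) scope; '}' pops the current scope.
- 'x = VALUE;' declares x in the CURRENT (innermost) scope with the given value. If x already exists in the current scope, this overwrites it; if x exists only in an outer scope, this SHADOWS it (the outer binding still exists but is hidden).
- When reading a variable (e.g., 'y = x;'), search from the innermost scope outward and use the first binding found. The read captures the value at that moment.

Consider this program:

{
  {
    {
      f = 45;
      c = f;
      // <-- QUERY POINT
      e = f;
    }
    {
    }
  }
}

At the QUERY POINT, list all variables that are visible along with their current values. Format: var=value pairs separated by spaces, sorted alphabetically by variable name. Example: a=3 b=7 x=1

Answer: c=45 f=45

Derivation:
Step 1: enter scope (depth=1)
Step 2: enter scope (depth=2)
Step 3: enter scope (depth=3)
Step 4: declare f=45 at depth 3
Step 5: declare c=(read f)=45 at depth 3
Visible at query point: c=45 f=45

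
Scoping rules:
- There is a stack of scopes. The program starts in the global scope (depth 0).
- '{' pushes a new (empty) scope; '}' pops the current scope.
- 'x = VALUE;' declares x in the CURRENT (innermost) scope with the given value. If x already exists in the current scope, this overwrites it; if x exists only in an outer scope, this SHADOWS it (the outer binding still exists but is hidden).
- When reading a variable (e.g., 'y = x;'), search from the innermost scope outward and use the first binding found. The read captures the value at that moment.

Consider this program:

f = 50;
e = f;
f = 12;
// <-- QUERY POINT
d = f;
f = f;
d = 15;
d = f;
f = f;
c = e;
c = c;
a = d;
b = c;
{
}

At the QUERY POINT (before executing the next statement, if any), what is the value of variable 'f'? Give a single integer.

Step 1: declare f=50 at depth 0
Step 2: declare e=(read f)=50 at depth 0
Step 3: declare f=12 at depth 0
Visible at query point: e=50 f=12

Answer: 12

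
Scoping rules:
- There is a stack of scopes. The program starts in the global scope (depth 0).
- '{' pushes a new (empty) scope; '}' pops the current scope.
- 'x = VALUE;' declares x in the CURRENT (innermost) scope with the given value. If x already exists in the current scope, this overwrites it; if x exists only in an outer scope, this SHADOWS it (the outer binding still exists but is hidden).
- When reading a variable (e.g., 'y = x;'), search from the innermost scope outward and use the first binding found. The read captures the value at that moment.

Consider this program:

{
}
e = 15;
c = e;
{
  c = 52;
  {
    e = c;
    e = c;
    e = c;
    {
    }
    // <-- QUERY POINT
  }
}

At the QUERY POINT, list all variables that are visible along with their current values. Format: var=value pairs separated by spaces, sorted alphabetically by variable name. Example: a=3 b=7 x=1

Answer: c=52 e=52

Derivation:
Step 1: enter scope (depth=1)
Step 2: exit scope (depth=0)
Step 3: declare e=15 at depth 0
Step 4: declare c=(read e)=15 at depth 0
Step 5: enter scope (depth=1)
Step 6: declare c=52 at depth 1
Step 7: enter scope (depth=2)
Step 8: declare e=(read c)=52 at depth 2
Step 9: declare e=(read c)=52 at depth 2
Step 10: declare e=(read c)=52 at depth 2
Step 11: enter scope (depth=3)
Step 12: exit scope (depth=2)
Visible at query point: c=52 e=52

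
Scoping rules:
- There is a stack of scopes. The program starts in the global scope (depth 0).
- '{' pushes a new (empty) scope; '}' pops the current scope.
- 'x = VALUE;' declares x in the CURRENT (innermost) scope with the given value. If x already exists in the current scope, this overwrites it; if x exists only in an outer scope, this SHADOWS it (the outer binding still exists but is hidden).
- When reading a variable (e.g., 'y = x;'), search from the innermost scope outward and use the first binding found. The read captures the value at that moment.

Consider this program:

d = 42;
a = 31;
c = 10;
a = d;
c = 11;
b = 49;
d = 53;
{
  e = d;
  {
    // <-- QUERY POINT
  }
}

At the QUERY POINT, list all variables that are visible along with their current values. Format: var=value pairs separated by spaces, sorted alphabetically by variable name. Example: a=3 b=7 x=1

Answer: a=42 b=49 c=11 d=53 e=53

Derivation:
Step 1: declare d=42 at depth 0
Step 2: declare a=31 at depth 0
Step 3: declare c=10 at depth 0
Step 4: declare a=(read d)=42 at depth 0
Step 5: declare c=11 at depth 0
Step 6: declare b=49 at depth 0
Step 7: declare d=53 at depth 0
Step 8: enter scope (depth=1)
Step 9: declare e=(read d)=53 at depth 1
Step 10: enter scope (depth=2)
Visible at query point: a=42 b=49 c=11 d=53 e=53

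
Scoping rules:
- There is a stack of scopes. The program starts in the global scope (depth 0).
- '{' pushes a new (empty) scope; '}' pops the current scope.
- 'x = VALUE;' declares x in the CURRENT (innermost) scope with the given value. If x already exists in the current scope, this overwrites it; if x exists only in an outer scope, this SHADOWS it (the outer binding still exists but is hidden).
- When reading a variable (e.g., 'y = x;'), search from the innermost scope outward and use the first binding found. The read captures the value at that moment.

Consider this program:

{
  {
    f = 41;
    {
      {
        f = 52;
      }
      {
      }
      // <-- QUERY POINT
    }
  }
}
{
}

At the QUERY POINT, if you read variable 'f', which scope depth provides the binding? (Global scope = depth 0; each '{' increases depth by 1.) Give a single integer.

Answer: 2

Derivation:
Step 1: enter scope (depth=1)
Step 2: enter scope (depth=2)
Step 3: declare f=41 at depth 2
Step 4: enter scope (depth=3)
Step 5: enter scope (depth=4)
Step 6: declare f=52 at depth 4
Step 7: exit scope (depth=3)
Step 8: enter scope (depth=4)
Step 9: exit scope (depth=3)
Visible at query point: f=41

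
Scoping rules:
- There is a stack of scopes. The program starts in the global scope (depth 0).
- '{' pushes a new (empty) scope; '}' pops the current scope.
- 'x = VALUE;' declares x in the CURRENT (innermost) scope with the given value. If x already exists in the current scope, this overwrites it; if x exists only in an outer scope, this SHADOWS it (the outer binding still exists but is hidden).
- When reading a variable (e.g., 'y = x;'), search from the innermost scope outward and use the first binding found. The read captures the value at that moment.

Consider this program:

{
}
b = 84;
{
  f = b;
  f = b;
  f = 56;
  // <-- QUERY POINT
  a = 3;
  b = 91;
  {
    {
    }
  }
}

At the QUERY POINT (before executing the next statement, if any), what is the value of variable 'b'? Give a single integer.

Answer: 84

Derivation:
Step 1: enter scope (depth=1)
Step 2: exit scope (depth=0)
Step 3: declare b=84 at depth 0
Step 4: enter scope (depth=1)
Step 5: declare f=(read b)=84 at depth 1
Step 6: declare f=(read b)=84 at depth 1
Step 7: declare f=56 at depth 1
Visible at query point: b=84 f=56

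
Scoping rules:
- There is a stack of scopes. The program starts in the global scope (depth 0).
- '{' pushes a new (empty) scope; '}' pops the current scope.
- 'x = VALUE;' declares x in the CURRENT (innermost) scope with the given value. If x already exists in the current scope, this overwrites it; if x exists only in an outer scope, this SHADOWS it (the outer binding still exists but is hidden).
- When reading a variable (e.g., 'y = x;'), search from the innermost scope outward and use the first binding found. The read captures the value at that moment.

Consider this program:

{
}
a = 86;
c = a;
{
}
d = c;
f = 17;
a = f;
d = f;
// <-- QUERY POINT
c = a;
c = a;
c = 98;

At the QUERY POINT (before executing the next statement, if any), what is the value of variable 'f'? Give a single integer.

Answer: 17

Derivation:
Step 1: enter scope (depth=1)
Step 2: exit scope (depth=0)
Step 3: declare a=86 at depth 0
Step 4: declare c=(read a)=86 at depth 0
Step 5: enter scope (depth=1)
Step 6: exit scope (depth=0)
Step 7: declare d=(read c)=86 at depth 0
Step 8: declare f=17 at depth 0
Step 9: declare a=(read f)=17 at depth 0
Step 10: declare d=(read f)=17 at depth 0
Visible at query point: a=17 c=86 d=17 f=17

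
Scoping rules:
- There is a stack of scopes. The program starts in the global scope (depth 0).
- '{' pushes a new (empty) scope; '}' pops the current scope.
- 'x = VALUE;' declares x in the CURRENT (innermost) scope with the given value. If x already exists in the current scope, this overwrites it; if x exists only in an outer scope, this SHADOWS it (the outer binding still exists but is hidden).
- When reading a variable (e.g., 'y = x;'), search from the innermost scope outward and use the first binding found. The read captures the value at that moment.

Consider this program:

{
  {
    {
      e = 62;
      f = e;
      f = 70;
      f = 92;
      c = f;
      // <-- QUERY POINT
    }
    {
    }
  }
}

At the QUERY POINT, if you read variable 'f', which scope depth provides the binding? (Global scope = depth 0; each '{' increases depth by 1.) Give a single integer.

Answer: 3

Derivation:
Step 1: enter scope (depth=1)
Step 2: enter scope (depth=2)
Step 3: enter scope (depth=3)
Step 4: declare e=62 at depth 3
Step 5: declare f=(read e)=62 at depth 3
Step 6: declare f=70 at depth 3
Step 7: declare f=92 at depth 3
Step 8: declare c=(read f)=92 at depth 3
Visible at query point: c=92 e=62 f=92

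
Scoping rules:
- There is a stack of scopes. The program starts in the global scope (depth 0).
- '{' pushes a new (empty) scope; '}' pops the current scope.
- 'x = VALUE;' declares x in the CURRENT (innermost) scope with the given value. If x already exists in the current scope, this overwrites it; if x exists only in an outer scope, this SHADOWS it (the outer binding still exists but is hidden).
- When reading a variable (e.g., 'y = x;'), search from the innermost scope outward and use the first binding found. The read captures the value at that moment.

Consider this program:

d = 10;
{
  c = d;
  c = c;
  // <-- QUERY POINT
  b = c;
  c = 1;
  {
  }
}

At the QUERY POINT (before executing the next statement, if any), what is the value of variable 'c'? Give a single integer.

Answer: 10

Derivation:
Step 1: declare d=10 at depth 0
Step 2: enter scope (depth=1)
Step 3: declare c=(read d)=10 at depth 1
Step 4: declare c=(read c)=10 at depth 1
Visible at query point: c=10 d=10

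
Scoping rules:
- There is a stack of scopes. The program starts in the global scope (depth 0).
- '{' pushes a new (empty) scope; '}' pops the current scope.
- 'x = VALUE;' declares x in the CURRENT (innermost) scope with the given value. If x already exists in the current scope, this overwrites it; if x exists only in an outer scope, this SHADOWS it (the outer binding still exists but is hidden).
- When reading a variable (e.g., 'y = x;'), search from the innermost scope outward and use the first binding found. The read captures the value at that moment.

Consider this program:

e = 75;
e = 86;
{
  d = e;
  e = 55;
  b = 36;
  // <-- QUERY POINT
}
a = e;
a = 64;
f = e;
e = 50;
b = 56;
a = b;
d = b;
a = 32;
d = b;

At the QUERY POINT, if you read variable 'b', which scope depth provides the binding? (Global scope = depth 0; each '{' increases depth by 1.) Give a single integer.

Step 1: declare e=75 at depth 0
Step 2: declare e=86 at depth 0
Step 3: enter scope (depth=1)
Step 4: declare d=(read e)=86 at depth 1
Step 5: declare e=55 at depth 1
Step 6: declare b=36 at depth 1
Visible at query point: b=36 d=86 e=55

Answer: 1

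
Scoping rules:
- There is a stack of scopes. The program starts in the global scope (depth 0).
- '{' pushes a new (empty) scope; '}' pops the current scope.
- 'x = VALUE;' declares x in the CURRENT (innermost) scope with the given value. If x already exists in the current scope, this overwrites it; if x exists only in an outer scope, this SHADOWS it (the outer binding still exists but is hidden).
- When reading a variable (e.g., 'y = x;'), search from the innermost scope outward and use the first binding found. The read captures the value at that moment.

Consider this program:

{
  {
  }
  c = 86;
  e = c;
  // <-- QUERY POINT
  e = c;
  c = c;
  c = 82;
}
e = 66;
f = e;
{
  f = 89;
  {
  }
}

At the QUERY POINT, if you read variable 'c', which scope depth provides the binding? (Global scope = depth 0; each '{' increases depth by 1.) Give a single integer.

Answer: 1

Derivation:
Step 1: enter scope (depth=1)
Step 2: enter scope (depth=2)
Step 3: exit scope (depth=1)
Step 4: declare c=86 at depth 1
Step 5: declare e=(read c)=86 at depth 1
Visible at query point: c=86 e=86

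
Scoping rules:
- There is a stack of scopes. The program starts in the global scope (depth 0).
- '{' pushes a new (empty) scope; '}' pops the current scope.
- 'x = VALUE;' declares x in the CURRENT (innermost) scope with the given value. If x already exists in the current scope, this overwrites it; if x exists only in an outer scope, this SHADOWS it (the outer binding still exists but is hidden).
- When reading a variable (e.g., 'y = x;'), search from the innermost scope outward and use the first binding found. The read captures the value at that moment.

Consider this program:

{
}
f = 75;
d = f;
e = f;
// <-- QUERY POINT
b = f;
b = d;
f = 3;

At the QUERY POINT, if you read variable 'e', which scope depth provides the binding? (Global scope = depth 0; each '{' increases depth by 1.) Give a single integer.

Step 1: enter scope (depth=1)
Step 2: exit scope (depth=0)
Step 3: declare f=75 at depth 0
Step 4: declare d=(read f)=75 at depth 0
Step 5: declare e=(read f)=75 at depth 0
Visible at query point: d=75 e=75 f=75

Answer: 0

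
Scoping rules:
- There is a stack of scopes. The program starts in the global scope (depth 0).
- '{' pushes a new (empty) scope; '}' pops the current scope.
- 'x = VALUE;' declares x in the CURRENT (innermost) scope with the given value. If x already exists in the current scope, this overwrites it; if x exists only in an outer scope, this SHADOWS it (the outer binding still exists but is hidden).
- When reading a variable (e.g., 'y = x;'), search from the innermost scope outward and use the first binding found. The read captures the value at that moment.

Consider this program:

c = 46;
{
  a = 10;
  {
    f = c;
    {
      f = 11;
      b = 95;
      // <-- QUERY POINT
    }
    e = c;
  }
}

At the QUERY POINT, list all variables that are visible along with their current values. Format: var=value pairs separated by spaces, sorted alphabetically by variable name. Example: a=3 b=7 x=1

Step 1: declare c=46 at depth 0
Step 2: enter scope (depth=1)
Step 3: declare a=10 at depth 1
Step 4: enter scope (depth=2)
Step 5: declare f=(read c)=46 at depth 2
Step 6: enter scope (depth=3)
Step 7: declare f=11 at depth 3
Step 8: declare b=95 at depth 3
Visible at query point: a=10 b=95 c=46 f=11

Answer: a=10 b=95 c=46 f=11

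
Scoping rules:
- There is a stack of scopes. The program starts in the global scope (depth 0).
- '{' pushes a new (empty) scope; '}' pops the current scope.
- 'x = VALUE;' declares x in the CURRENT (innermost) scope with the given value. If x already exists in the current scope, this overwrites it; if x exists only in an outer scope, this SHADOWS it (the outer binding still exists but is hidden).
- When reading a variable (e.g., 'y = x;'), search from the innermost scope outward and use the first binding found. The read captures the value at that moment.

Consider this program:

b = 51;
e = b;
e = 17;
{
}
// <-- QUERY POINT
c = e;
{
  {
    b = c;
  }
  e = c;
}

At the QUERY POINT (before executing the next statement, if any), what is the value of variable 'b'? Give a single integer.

Step 1: declare b=51 at depth 0
Step 2: declare e=(read b)=51 at depth 0
Step 3: declare e=17 at depth 0
Step 4: enter scope (depth=1)
Step 5: exit scope (depth=0)
Visible at query point: b=51 e=17

Answer: 51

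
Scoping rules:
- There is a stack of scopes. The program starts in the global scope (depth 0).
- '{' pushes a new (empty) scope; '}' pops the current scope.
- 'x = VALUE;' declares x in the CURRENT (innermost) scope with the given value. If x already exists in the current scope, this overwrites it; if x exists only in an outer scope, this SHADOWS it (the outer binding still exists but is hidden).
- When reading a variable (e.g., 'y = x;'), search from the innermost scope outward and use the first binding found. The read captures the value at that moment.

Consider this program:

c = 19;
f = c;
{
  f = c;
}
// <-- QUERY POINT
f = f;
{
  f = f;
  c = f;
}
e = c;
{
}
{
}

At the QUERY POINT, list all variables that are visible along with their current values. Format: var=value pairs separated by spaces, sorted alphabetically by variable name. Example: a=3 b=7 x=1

Step 1: declare c=19 at depth 0
Step 2: declare f=(read c)=19 at depth 0
Step 3: enter scope (depth=1)
Step 4: declare f=(read c)=19 at depth 1
Step 5: exit scope (depth=0)
Visible at query point: c=19 f=19

Answer: c=19 f=19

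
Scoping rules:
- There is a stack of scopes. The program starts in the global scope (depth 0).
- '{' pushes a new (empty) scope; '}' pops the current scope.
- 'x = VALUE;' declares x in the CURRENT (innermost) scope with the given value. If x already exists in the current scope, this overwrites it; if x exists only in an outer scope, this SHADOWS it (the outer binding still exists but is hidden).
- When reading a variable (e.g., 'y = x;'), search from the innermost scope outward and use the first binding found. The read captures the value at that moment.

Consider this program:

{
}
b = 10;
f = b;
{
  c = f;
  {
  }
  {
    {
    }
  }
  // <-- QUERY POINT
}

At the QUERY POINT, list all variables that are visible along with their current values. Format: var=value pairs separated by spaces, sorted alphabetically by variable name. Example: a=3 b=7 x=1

Step 1: enter scope (depth=1)
Step 2: exit scope (depth=0)
Step 3: declare b=10 at depth 0
Step 4: declare f=(read b)=10 at depth 0
Step 5: enter scope (depth=1)
Step 6: declare c=(read f)=10 at depth 1
Step 7: enter scope (depth=2)
Step 8: exit scope (depth=1)
Step 9: enter scope (depth=2)
Step 10: enter scope (depth=3)
Step 11: exit scope (depth=2)
Step 12: exit scope (depth=1)
Visible at query point: b=10 c=10 f=10

Answer: b=10 c=10 f=10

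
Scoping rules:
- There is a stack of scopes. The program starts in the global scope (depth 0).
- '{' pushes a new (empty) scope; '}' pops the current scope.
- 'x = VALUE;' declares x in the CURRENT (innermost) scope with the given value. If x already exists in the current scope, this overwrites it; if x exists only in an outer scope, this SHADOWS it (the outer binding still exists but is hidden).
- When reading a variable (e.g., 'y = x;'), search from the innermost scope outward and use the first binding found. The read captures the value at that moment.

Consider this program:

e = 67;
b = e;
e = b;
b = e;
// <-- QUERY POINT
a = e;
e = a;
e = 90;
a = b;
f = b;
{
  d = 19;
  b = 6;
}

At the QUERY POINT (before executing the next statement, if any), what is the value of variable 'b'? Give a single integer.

Step 1: declare e=67 at depth 0
Step 2: declare b=(read e)=67 at depth 0
Step 3: declare e=(read b)=67 at depth 0
Step 4: declare b=(read e)=67 at depth 0
Visible at query point: b=67 e=67

Answer: 67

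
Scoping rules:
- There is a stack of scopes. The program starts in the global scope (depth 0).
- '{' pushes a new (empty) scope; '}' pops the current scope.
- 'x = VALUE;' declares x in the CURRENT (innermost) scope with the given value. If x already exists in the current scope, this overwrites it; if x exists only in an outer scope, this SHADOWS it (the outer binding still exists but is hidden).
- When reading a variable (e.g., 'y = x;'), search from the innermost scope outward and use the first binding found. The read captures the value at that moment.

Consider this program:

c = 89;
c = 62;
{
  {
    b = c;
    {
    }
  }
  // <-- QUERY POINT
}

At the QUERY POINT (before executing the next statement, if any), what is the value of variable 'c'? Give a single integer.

Step 1: declare c=89 at depth 0
Step 2: declare c=62 at depth 0
Step 3: enter scope (depth=1)
Step 4: enter scope (depth=2)
Step 5: declare b=(read c)=62 at depth 2
Step 6: enter scope (depth=3)
Step 7: exit scope (depth=2)
Step 8: exit scope (depth=1)
Visible at query point: c=62

Answer: 62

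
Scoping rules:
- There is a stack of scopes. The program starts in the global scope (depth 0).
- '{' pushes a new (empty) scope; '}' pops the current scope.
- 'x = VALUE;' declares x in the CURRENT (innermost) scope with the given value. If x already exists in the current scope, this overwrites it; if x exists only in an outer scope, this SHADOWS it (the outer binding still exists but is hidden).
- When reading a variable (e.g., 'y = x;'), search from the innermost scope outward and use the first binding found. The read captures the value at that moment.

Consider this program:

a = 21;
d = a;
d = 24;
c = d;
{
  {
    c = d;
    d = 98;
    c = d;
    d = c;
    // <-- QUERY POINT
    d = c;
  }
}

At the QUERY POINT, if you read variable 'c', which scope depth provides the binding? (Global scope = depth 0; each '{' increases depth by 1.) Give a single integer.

Step 1: declare a=21 at depth 0
Step 2: declare d=(read a)=21 at depth 0
Step 3: declare d=24 at depth 0
Step 4: declare c=(read d)=24 at depth 0
Step 5: enter scope (depth=1)
Step 6: enter scope (depth=2)
Step 7: declare c=(read d)=24 at depth 2
Step 8: declare d=98 at depth 2
Step 9: declare c=(read d)=98 at depth 2
Step 10: declare d=(read c)=98 at depth 2
Visible at query point: a=21 c=98 d=98

Answer: 2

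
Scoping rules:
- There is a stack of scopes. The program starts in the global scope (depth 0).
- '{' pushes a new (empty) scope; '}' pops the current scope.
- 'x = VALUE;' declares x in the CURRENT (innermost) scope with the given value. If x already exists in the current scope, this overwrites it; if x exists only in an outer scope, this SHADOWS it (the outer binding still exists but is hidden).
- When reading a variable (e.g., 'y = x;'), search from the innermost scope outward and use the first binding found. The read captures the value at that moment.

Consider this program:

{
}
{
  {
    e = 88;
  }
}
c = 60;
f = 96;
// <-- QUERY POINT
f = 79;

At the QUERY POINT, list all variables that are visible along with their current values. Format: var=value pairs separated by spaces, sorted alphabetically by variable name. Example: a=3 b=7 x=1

Step 1: enter scope (depth=1)
Step 2: exit scope (depth=0)
Step 3: enter scope (depth=1)
Step 4: enter scope (depth=2)
Step 5: declare e=88 at depth 2
Step 6: exit scope (depth=1)
Step 7: exit scope (depth=0)
Step 8: declare c=60 at depth 0
Step 9: declare f=96 at depth 0
Visible at query point: c=60 f=96

Answer: c=60 f=96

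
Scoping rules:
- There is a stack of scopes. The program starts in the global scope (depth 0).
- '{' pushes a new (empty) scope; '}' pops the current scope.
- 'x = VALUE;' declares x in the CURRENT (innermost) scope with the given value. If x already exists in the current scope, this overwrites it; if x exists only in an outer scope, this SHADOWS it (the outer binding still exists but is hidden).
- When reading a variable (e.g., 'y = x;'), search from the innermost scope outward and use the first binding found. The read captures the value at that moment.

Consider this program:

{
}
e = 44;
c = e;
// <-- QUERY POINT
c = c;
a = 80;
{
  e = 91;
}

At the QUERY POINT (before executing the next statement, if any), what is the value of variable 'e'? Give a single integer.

Answer: 44

Derivation:
Step 1: enter scope (depth=1)
Step 2: exit scope (depth=0)
Step 3: declare e=44 at depth 0
Step 4: declare c=(read e)=44 at depth 0
Visible at query point: c=44 e=44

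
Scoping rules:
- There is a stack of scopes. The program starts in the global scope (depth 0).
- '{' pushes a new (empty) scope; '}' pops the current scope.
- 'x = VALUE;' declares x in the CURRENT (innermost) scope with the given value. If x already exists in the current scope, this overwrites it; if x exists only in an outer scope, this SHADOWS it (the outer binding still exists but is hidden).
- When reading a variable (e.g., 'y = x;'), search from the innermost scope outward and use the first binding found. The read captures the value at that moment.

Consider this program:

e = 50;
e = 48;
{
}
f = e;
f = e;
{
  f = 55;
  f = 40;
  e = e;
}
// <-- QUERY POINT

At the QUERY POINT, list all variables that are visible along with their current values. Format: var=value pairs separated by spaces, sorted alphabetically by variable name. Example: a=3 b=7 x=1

Step 1: declare e=50 at depth 0
Step 2: declare e=48 at depth 0
Step 3: enter scope (depth=1)
Step 4: exit scope (depth=0)
Step 5: declare f=(read e)=48 at depth 0
Step 6: declare f=(read e)=48 at depth 0
Step 7: enter scope (depth=1)
Step 8: declare f=55 at depth 1
Step 9: declare f=40 at depth 1
Step 10: declare e=(read e)=48 at depth 1
Step 11: exit scope (depth=0)
Visible at query point: e=48 f=48

Answer: e=48 f=48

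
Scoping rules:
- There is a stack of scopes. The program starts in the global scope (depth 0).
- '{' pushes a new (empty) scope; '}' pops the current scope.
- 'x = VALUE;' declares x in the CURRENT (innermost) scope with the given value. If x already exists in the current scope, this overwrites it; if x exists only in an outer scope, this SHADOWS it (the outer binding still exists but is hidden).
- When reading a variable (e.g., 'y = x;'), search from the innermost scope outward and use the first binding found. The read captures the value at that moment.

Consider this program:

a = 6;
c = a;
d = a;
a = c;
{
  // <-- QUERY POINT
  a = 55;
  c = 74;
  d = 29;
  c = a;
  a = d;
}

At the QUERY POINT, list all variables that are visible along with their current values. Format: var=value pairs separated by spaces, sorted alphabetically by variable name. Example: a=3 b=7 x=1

Answer: a=6 c=6 d=6

Derivation:
Step 1: declare a=6 at depth 0
Step 2: declare c=(read a)=6 at depth 0
Step 3: declare d=(read a)=6 at depth 0
Step 4: declare a=(read c)=6 at depth 0
Step 5: enter scope (depth=1)
Visible at query point: a=6 c=6 d=6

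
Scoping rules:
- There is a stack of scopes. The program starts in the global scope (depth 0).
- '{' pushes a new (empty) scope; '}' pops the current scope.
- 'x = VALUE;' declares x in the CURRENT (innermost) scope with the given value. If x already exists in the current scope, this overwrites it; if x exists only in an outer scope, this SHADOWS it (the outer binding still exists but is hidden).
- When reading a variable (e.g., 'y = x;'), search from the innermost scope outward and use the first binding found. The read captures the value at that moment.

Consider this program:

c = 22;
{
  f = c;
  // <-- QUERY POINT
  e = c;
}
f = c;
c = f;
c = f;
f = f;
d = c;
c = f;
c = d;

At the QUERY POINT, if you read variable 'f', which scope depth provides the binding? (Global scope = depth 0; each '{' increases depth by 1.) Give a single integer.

Answer: 1

Derivation:
Step 1: declare c=22 at depth 0
Step 2: enter scope (depth=1)
Step 3: declare f=(read c)=22 at depth 1
Visible at query point: c=22 f=22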